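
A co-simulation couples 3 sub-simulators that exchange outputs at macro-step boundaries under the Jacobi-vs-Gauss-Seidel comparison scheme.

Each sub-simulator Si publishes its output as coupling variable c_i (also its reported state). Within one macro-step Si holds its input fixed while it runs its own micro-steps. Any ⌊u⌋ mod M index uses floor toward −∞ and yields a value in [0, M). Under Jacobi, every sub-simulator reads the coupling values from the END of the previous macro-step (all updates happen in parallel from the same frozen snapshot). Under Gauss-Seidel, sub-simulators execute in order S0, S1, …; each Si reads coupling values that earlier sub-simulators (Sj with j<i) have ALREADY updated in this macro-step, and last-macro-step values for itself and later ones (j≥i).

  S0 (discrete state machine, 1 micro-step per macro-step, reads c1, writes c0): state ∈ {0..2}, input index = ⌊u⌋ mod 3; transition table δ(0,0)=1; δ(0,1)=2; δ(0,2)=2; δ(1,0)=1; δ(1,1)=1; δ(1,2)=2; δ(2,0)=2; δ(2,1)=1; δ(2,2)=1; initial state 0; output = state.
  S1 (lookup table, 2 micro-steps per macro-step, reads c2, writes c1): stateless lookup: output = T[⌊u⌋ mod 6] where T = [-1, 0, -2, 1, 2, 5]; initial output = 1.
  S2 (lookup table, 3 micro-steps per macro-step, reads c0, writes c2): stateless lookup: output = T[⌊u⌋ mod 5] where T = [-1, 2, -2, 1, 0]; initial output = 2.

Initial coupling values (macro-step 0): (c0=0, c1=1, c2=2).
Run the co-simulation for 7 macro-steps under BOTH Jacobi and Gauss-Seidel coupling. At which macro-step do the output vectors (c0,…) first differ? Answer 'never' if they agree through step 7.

first divergence at macro-step: 1

[Jacobi] macro 1: S0 reads c1=1 → after 1×micro: 2; S1 reads c2=2 → after 2×micro: -2; S2 reads c0=0 → after 3×micro: -1 ⇒ (c0=2, c1=-2, c2=-1)
[Jacobi] macro 2: S0 reads c1=-2 → after 1×micro: 1; S1 reads c2=-1 → after 2×micro: 5; S2 reads c0=2 → after 3×micro: -2 ⇒ (c0=1, c1=5, c2=-2)
[Jacobi] macro 3: S0 reads c1=5 → after 1×micro: 2; S1 reads c2=-2 → after 2×micro: 2; S2 reads c0=1 → after 3×micro: 2 ⇒ (c0=2, c1=2, c2=2)
[Jacobi] macro 4: S0 reads c1=2 → after 1×micro: 1; S1 reads c2=2 → after 2×micro: -2; S2 reads c0=2 → after 3×micro: -2 ⇒ (c0=1, c1=-2, c2=-2)
[Jacobi] macro 5: S0 reads c1=-2 → after 1×micro: 1; S1 reads c2=-2 → after 2×micro: 2; S2 reads c0=1 → after 3×micro: 2 ⇒ (c0=1, c1=2, c2=2)
[Jacobi] macro 6: S0 reads c1=2 → after 1×micro: 2; S1 reads c2=2 → after 2×micro: -2; S2 reads c0=1 → after 3×micro: 2 ⇒ (c0=2, c1=-2, c2=2)
[Jacobi] macro 7: S0 reads c1=-2 → after 1×micro: 1; S1 reads c2=2 → after 2×micro: -2; S2 reads c0=2 → after 3×micro: -2 ⇒ (c0=1, c1=-2, c2=-2)
[Gauss-Seidel] macro 1: S0 reads c1=1 → after 1×micro: 2; S1 reads c2=2 → after 2×micro: -2; S2 reads c0=2 → after 3×micro: -2 ⇒ (c0=2, c1=-2, c2=-2)
[Gauss-Seidel] macro 2: S0 reads c1=-2 → after 1×micro: 1; S1 reads c2=-2 → after 2×micro: 2; S2 reads c0=1 → after 3×micro: 2 ⇒ (c0=1, c1=2, c2=2)
[Gauss-Seidel] macro 3: S0 reads c1=2 → after 1×micro: 2; S1 reads c2=2 → after 2×micro: -2; S2 reads c0=2 → after 3×micro: -2 ⇒ (c0=2, c1=-2, c2=-2)
[Gauss-Seidel] macro 4: S0 reads c1=-2 → after 1×micro: 1; S1 reads c2=-2 → after 2×micro: 2; S2 reads c0=1 → after 3×micro: 2 ⇒ (c0=1, c1=2, c2=2)
[Gauss-Seidel] macro 5: S0 reads c1=2 → after 1×micro: 2; S1 reads c2=2 → after 2×micro: -2; S2 reads c0=2 → after 3×micro: -2 ⇒ (c0=2, c1=-2, c2=-2)
[Gauss-Seidel] macro 6: S0 reads c1=-2 → after 1×micro: 1; S1 reads c2=-2 → after 2×micro: 2; S2 reads c0=1 → after 3×micro: 2 ⇒ (c0=1, c1=2, c2=2)
[Gauss-Seidel] macro 7: S0 reads c1=2 → after 1×micro: 2; S1 reads c2=2 → after 2×micro: -2; S2 reads c0=2 → after 3×micro: -2 ⇒ (c0=2, c1=-2, c2=-2)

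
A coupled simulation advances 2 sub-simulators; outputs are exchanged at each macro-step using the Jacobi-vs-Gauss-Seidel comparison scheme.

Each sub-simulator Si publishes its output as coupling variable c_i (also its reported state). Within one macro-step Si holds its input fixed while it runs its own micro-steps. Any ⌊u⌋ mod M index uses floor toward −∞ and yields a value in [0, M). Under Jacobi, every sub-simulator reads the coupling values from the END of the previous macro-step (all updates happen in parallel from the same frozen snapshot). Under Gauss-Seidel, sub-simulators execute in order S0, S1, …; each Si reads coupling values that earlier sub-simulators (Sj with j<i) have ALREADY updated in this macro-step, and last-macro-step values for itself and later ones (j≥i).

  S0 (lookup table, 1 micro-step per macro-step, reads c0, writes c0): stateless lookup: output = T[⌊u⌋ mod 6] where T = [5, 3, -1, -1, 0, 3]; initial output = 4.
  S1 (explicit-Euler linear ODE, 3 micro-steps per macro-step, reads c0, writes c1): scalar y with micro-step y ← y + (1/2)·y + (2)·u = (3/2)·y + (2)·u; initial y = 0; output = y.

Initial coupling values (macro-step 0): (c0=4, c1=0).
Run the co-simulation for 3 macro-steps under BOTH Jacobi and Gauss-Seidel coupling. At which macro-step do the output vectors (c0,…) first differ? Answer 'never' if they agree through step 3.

first divergence at macro-step: 1

[Jacobi] macro 1: S0 reads c0=4 → after 1×micro: 0; S1 reads c0=4 → after 3×micro: 38 ⇒ (c0=0, c1=38)
[Jacobi] macro 2: S0 reads c0=0 → after 1×micro: 5; S1 reads c0=0 → after 3×micro: 513/4 ⇒ (c0=5, c1=513/4)
[Jacobi] macro 3: S0 reads c0=5 → after 1×micro: 3; S1 reads c0=5 → after 3×micro: 15371/32 ⇒ (c0=3, c1=15371/32)
[Gauss-Seidel] macro 1: S0 reads c0=4 → after 1×micro: 0; S1 reads c0=0 → after 3×micro: 0 ⇒ (c0=0, c1=0)
[Gauss-Seidel] macro 2: S0 reads c0=0 → after 1×micro: 5; S1 reads c0=5 → after 3×micro: 95/2 ⇒ (c0=5, c1=95/2)
[Gauss-Seidel] macro 3: S0 reads c0=5 → after 1×micro: 3; S1 reads c0=3 → after 3×micro: 3021/16 ⇒ (c0=3, c1=3021/16)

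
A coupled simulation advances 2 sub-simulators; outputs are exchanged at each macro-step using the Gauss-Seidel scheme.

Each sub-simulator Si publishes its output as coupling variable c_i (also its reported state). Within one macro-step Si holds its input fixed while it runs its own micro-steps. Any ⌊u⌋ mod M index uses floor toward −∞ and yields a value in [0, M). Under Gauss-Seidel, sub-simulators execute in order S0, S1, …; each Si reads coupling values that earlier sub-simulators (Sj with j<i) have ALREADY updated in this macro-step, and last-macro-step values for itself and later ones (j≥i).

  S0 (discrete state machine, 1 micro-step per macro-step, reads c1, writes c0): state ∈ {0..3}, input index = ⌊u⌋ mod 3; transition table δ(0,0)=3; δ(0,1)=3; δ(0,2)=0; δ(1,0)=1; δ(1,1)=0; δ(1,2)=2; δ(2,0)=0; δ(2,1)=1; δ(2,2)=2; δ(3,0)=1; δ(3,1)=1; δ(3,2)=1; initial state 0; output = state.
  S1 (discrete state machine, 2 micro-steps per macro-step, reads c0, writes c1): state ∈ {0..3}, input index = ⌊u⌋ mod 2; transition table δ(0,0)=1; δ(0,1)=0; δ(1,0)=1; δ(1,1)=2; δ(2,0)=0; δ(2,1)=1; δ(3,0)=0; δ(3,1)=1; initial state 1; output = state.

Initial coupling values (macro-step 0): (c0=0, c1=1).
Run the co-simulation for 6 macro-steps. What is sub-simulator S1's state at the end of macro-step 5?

S1 state at macro-step 5 = 1

macro 1: S0 reads c1=1 → after 1×micro: 3; S1 reads c0=3 → after 2×micro: 1 ⇒ (c0=3, c1=1)
macro 2: S0 reads c1=1 → after 1×micro: 1; S1 reads c0=1 → after 2×micro: 1 ⇒ (c0=1, c1=1)
macro 3: S0 reads c1=1 → after 1×micro: 0; S1 reads c0=0 → after 2×micro: 1 ⇒ (c0=0, c1=1)
macro 4: S0 reads c1=1 → after 1×micro: 3; S1 reads c0=3 → after 2×micro: 1 ⇒ (c0=3, c1=1)
macro 5: S0 reads c1=1 → after 1×micro: 1; S1 reads c0=1 → after 2×micro: 1 ⇒ (c0=1, c1=1)
macro 6: S0 reads c1=1 → after 1×micro: 0; S1 reads c0=0 → after 2×micro: 1 ⇒ (c0=0, c1=1)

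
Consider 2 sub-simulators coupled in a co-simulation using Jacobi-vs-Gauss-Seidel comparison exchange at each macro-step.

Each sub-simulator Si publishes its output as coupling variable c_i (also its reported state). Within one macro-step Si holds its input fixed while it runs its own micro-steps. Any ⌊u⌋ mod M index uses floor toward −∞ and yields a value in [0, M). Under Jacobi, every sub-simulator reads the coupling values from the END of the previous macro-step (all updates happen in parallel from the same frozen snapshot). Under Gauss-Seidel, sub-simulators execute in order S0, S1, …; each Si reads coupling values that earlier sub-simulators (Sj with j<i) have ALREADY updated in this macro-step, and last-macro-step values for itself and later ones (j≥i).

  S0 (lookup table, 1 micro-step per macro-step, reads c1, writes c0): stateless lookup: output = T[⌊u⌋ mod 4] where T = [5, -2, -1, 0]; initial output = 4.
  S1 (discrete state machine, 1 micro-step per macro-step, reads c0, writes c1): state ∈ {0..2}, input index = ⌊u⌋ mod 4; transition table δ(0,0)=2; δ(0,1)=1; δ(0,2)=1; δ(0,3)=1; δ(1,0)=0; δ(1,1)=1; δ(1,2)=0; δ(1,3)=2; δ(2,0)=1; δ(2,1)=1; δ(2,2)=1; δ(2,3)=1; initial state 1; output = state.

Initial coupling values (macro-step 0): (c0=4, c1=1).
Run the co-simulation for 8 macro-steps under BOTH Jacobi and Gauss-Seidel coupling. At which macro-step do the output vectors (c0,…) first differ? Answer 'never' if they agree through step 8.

[Jacobi] macro 1: S0 reads c1=1 → after 1×micro: -2; S1 reads c0=4 → after 1×micro: 0 ⇒ (c0=-2, c1=0)
[Jacobi] macro 2: S0 reads c1=0 → after 1×micro: 5; S1 reads c0=-2 → after 1×micro: 1 ⇒ (c0=5, c1=1)
[Jacobi] macro 3: S0 reads c1=1 → after 1×micro: -2; S1 reads c0=5 → after 1×micro: 1 ⇒ (c0=-2, c1=1)
[Jacobi] macro 4: S0 reads c1=1 → after 1×micro: -2; S1 reads c0=-2 → after 1×micro: 0 ⇒ (c0=-2, c1=0)
[Jacobi] macro 5: S0 reads c1=0 → after 1×micro: 5; S1 reads c0=-2 → after 1×micro: 1 ⇒ (c0=5, c1=1)
[Jacobi] macro 6: S0 reads c1=1 → after 1×micro: -2; S1 reads c0=5 → after 1×micro: 1 ⇒ (c0=-2, c1=1)
[Jacobi] macro 7: S0 reads c1=1 → after 1×micro: -2; S1 reads c0=-2 → after 1×micro: 0 ⇒ (c0=-2, c1=0)
[Jacobi] macro 8: S0 reads c1=0 → after 1×micro: 5; S1 reads c0=-2 → after 1×micro: 1 ⇒ (c0=5, c1=1)
[Gauss-Seidel] macro 1: S0 reads c1=1 → after 1×micro: -2; S1 reads c0=-2 → after 1×micro: 0 ⇒ (c0=-2, c1=0)
[Gauss-Seidel] macro 2: S0 reads c1=0 → after 1×micro: 5; S1 reads c0=5 → after 1×micro: 1 ⇒ (c0=5, c1=1)
[Gauss-Seidel] macro 3: S0 reads c1=1 → after 1×micro: -2; S1 reads c0=-2 → after 1×micro: 0 ⇒ (c0=-2, c1=0)
[Gauss-Seidel] macro 4: S0 reads c1=0 → after 1×micro: 5; S1 reads c0=5 → after 1×micro: 1 ⇒ (c0=5, c1=1)
[Gauss-Seidel] macro 5: S0 reads c1=1 → after 1×micro: -2; S1 reads c0=-2 → after 1×micro: 0 ⇒ (c0=-2, c1=0)
[Gauss-Seidel] macro 6: S0 reads c1=0 → after 1×micro: 5; S1 reads c0=5 → after 1×micro: 1 ⇒ (c0=5, c1=1)
[Gauss-Seidel] macro 7: S0 reads c1=1 → after 1×micro: -2; S1 reads c0=-2 → after 1×micro: 0 ⇒ (c0=-2, c1=0)
[Gauss-Seidel] macro 8: S0 reads c1=0 → after 1×micro: 5; S1 reads c0=5 → after 1×micro: 1 ⇒ (c0=5, c1=1)

first divergence at macro-step: 3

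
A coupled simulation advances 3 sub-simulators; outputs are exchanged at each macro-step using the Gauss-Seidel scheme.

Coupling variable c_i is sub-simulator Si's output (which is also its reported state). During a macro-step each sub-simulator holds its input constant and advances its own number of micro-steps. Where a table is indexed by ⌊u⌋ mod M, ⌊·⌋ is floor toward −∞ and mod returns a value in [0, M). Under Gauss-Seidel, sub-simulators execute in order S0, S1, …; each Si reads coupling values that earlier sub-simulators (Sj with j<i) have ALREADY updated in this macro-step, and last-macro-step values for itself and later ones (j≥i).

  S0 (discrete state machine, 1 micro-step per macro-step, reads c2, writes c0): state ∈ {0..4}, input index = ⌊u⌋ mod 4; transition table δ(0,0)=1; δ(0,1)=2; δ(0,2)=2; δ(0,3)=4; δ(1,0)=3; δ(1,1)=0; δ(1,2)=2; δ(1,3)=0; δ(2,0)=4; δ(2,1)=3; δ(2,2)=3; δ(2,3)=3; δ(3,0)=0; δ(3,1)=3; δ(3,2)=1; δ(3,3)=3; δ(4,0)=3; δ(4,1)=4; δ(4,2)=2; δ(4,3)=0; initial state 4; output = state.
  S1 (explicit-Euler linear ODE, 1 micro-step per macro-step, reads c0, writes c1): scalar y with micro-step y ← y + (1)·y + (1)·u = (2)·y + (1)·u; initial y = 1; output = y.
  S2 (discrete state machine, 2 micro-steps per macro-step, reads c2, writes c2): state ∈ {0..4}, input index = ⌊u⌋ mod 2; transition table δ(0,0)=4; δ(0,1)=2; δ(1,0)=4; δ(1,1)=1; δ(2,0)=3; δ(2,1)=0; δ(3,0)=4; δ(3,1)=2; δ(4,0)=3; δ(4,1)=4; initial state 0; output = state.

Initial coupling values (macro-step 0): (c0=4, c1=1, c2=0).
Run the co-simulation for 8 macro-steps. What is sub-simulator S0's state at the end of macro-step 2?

macro 1: S0 reads c2=0 → after 1×micro: 3; S1 reads c0=3 → after 1×micro: 5; S2 reads c2=0 → after 2×micro: 3 ⇒ (c0=3, c1=5, c2=3)
macro 2: S0 reads c2=3 → after 1×micro: 3; S1 reads c0=3 → after 1×micro: 13; S2 reads c2=3 → after 2×micro: 0 ⇒ (c0=3, c1=13, c2=0)
macro 3: S0 reads c2=0 → after 1×micro: 0; S1 reads c0=0 → after 1×micro: 26; S2 reads c2=0 → after 2×micro: 3 ⇒ (c0=0, c1=26, c2=3)
macro 4: S0 reads c2=3 → after 1×micro: 4; S1 reads c0=4 → after 1×micro: 56; S2 reads c2=3 → after 2×micro: 0 ⇒ (c0=4, c1=56, c2=0)
macro 5: S0 reads c2=0 → after 1×micro: 3; S1 reads c0=3 → after 1×micro: 115; S2 reads c2=0 → after 2×micro: 3 ⇒ (c0=3, c1=115, c2=3)
macro 6: S0 reads c2=3 → after 1×micro: 3; S1 reads c0=3 → after 1×micro: 233; S2 reads c2=3 → after 2×micro: 0 ⇒ (c0=3, c1=233, c2=0)
macro 7: S0 reads c2=0 → after 1×micro: 0; S1 reads c0=0 → after 1×micro: 466; S2 reads c2=0 → after 2×micro: 3 ⇒ (c0=0, c1=466, c2=3)
macro 8: S0 reads c2=3 → after 1×micro: 4; S1 reads c0=4 → after 1×micro: 936; S2 reads c2=3 → after 2×micro: 0 ⇒ (c0=4, c1=936, c2=0)

S0 state at macro-step 2 = 3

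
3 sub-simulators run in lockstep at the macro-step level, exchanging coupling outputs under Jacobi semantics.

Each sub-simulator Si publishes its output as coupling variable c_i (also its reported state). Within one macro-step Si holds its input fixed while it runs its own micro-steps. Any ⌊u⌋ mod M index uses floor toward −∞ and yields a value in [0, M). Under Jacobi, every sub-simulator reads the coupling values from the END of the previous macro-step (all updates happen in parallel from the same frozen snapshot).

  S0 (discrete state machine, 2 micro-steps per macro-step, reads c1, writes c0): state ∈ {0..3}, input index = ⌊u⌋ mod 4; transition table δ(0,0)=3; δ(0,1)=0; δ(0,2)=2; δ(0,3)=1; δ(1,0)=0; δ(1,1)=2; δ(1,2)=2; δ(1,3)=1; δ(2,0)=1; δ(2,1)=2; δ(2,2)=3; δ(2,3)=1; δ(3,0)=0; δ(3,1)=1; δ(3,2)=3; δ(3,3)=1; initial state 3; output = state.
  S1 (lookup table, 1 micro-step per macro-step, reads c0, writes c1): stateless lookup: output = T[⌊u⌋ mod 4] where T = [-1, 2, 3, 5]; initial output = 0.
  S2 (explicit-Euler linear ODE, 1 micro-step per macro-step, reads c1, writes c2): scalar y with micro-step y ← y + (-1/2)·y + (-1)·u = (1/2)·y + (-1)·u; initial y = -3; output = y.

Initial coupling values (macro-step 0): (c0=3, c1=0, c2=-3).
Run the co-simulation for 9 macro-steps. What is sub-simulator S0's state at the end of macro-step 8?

S0 state at macro-step 8 = 2

macro 1: S0 reads c1=0 → after 2×micro: 3; S1 reads c0=3 → after 1×micro: 5; S2 reads c1=0 → after 1×micro: -3/2 ⇒ (c0=3, c1=5, c2=-3/2)
macro 2: S0 reads c1=5 → after 2×micro: 2; S1 reads c0=3 → after 1×micro: 5; S2 reads c1=5 → after 1×micro: -23/4 ⇒ (c0=2, c1=5, c2=-23/4)
macro 3: S0 reads c1=5 → after 2×micro: 2; S1 reads c0=2 → after 1×micro: 3; S2 reads c1=5 → after 1×micro: -63/8 ⇒ (c0=2, c1=3, c2=-63/8)
macro 4: S0 reads c1=3 → after 2×micro: 1; S1 reads c0=2 → after 1×micro: 3; S2 reads c1=3 → after 1×micro: -111/16 ⇒ (c0=1, c1=3, c2=-111/16)
macro 5: S0 reads c1=3 → after 2×micro: 1; S1 reads c0=1 → after 1×micro: 2; S2 reads c1=3 → after 1×micro: -207/32 ⇒ (c0=1, c1=2, c2=-207/32)
macro 6: S0 reads c1=2 → after 2×micro: 3; S1 reads c0=1 → after 1×micro: 2; S2 reads c1=2 → after 1×micro: -335/64 ⇒ (c0=3, c1=2, c2=-335/64)
macro 7: S0 reads c1=2 → after 2×micro: 3; S1 reads c0=3 → after 1×micro: 5; S2 reads c1=2 → after 1×micro: -591/128 ⇒ (c0=3, c1=5, c2=-591/128)
macro 8: S0 reads c1=5 → after 2×micro: 2; S1 reads c0=3 → after 1×micro: 5; S2 reads c1=5 → after 1×micro: -1871/256 ⇒ (c0=2, c1=5, c2=-1871/256)
macro 9: S0 reads c1=5 → after 2×micro: 2; S1 reads c0=2 → after 1×micro: 3; S2 reads c1=5 → after 1×micro: -4431/512 ⇒ (c0=2, c1=3, c2=-4431/512)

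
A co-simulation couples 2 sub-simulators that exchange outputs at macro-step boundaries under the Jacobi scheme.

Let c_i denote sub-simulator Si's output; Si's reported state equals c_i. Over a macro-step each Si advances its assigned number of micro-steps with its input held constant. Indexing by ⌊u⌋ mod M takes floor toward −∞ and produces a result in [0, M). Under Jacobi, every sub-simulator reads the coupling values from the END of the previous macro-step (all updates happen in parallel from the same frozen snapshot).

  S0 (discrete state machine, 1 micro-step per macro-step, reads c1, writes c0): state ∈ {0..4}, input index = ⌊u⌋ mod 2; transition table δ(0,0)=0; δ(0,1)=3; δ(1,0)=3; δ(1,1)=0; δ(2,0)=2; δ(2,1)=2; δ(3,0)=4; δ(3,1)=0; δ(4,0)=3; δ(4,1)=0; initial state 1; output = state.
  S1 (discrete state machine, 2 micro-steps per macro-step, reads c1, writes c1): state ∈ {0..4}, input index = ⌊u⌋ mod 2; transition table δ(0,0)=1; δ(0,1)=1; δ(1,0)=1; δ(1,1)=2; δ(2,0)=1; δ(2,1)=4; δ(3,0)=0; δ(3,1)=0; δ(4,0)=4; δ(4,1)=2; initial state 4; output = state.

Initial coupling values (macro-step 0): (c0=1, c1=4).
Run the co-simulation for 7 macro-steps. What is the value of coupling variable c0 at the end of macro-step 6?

c0 at macro-step 6 = 4

macro 1: S0 reads c1=4 → after 1×micro: 3; S1 reads c1=4 → after 2×micro: 4 ⇒ (c0=3, c1=4)
macro 2: S0 reads c1=4 → after 1×micro: 4; S1 reads c1=4 → after 2×micro: 4 ⇒ (c0=4, c1=4)
macro 3: S0 reads c1=4 → after 1×micro: 3; S1 reads c1=4 → after 2×micro: 4 ⇒ (c0=3, c1=4)
macro 4: S0 reads c1=4 → after 1×micro: 4; S1 reads c1=4 → after 2×micro: 4 ⇒ (c0=4, c1=4)
macro 5: S0 reads c1=4 → after 1×micro: 3; S1 reads c1=4 → after 2×micro: 4 ⇒ (c0=3, c1=4)
macro 6: S0 reads c1=4 → after 1×micro: 4; S1 reads c1=4 → after 2×micro: 4 ⇒ (c0=4, c1=4)
macro 7: S0 reads c1=4 → after 1×micro: 3; S1 reads c1=4 → after 2×micro: 4 ⇒ (c0=3, c1=4)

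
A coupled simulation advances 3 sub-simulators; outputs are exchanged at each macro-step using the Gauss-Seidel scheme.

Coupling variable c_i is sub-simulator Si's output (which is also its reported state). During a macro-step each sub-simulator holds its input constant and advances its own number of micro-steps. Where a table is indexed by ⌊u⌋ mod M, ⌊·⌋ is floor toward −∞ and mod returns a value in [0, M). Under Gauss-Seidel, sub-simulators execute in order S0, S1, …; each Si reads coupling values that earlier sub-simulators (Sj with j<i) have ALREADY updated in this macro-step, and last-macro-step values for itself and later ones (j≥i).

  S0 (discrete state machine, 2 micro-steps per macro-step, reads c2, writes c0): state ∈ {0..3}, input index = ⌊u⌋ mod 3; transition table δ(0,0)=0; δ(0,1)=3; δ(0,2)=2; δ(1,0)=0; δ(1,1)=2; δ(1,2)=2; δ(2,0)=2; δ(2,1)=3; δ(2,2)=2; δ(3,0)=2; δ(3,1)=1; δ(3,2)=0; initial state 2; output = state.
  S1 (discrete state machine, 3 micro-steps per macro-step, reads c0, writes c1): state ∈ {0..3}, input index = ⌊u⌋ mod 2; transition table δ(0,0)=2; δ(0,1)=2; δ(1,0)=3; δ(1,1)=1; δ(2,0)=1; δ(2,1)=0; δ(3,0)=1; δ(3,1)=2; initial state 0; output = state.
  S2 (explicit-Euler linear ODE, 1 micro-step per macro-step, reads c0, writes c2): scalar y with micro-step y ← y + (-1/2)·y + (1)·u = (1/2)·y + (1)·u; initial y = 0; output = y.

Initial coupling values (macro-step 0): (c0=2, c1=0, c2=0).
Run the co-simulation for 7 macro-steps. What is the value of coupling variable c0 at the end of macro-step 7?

c0 at macro-step 7 = 2

macro 1: S0 reads c2=0 → after 2×micro: 2; S1 reads c0=2 → after 3×micro: 3; S2 reads c0=2 → after 1×micro: 2 ⇒ (c0=2, c1=3, c2=2)
macro 2: S0 reads c2=2 → after 2×micro: 2; S1 reads c0=2 → after 3×micro: 1; S2 reads c0=2 → after 1×micro: 3 ⇒ (c0=2, c1=1, c2=3)
macro 3: S0 reads c2=3 → after 2×micro: 2; S1 reads c0=2 → after 3×micro: 3; S2 reads c0=2 → after 1×micro: 7/2 ⇒ (c0=2, c1=3, c2=7/2)
macro 4: S0 reads c2=7/2 → after 2×micro: 2; S1 reads c0=2 → after 3×micro: 1; S2 reads c0=2 → after 1×micro: 15/4 ⇒ (c0=2, c1=1, c2=15/4)
macro 5: S0 reads c2=15/4 → after 2×micro: 2; S1 reads c0=2 → after 3×micro: 3; S2 reads c0=2 → after 1×micro: 31/8 ⇒ (c0=2, c1=3, c2=31/8)
macro 6: S0 reads c2=31/8 → after 2×micro: 2; S1 reads c0=2 → after 3×micro: 1; S2 reads c0=2 → after 1×micro: 63/16 ⇒ (c0=2, c1=1, c2=63/16)
macro 7: S0 reads c2=63/16 → after 2×micro: 2; S1 reads c0=2 → after 3×micro: 3; S2 reads c0=2 → after 1×micro: 127/32 ⇒ (c0=2, c1=3, c2=127/32)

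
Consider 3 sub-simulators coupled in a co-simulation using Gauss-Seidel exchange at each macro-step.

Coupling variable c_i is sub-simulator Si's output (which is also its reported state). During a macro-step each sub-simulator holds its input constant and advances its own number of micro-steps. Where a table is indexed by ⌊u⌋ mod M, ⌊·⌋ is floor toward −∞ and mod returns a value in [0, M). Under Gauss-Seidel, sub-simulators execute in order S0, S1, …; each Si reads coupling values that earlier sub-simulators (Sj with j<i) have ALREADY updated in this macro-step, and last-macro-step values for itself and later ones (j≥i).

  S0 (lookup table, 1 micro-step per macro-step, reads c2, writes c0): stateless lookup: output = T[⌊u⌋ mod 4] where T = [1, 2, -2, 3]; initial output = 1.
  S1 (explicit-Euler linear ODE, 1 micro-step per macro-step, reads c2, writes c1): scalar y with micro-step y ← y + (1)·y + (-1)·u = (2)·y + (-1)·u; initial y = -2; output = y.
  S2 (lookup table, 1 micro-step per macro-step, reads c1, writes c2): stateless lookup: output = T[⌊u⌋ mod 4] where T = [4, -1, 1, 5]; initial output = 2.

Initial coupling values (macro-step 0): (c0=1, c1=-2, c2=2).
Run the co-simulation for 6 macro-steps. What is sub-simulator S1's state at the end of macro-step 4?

S1 state at macro-step 4 = -61

macro 1: S0 reads c2=2 → after 1×micro: -2; S1 reads c2=2 → after 1×micro: -6; S2 reads c1=-6 → after 1×micro: 1 ⇒ (c0=-2, c1=-6, c2=1)
macro 2: S0 reads c2=1 → after 1×micro: 2; S1 reads c2=1 → after 1×micro: -13; S2 reads c1=-13 → after 1×micro: 5 ⇒ (c0=2, c1=-13, c2=5)
macro 3: S0 reads c2=5 → after 1×micro: 2; S1 reads c2=5 → after 1×micro: -31; S2 reads c1=-31 → after 1×micro: -1 ⇒ (c0=2, c1=-31, c2=-1)
macro 4: S0 reads c2=-1 → after 1×micro: 3; S1 reads c2=-1 → after 1×micro: -61; S2 reads c1=-61 → after 1×micro: 5 ⇒ (c0=3, c1=-61, c2=5)
macro 5: S0 reads c2=5 → after 1×micro: 2; S1 reads c2=5 → after 1×micro: -127; S2 reads c1=-127 → after 1×micro: -1 ⇒ (c0=2, c1=-127, c2=-1)
macro 6: S0 reads c2=-1 → after 1×micro: 3; S1 reads c2=-1 → after 1×micro: -253; S2 reads c1=-253 → after 1×micro: 5 ⇒ (c0=3, c1=-253, c2=5)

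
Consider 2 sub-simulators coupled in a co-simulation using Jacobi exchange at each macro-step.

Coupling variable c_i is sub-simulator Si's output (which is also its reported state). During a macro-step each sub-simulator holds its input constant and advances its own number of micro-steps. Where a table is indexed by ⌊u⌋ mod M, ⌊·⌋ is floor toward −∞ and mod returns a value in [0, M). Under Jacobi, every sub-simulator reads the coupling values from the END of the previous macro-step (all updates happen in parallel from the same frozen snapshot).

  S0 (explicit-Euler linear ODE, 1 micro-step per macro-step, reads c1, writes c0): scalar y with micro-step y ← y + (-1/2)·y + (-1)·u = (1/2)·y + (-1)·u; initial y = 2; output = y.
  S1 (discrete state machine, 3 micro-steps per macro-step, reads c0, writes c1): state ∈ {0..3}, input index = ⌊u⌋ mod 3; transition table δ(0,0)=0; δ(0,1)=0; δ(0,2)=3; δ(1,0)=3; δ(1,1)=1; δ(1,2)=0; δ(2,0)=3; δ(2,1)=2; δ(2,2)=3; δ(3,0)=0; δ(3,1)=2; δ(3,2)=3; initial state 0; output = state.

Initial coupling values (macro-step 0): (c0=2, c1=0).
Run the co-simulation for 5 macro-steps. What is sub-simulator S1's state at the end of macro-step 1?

S1 state at macro-step 1 = 3

macro 1: S0 reads c1=0 → after 1×micro: 1; S1 reads c0=2 → after 3×micro: 3 ⇒ (c0=1, c1=3)
macro 2: S0 reads c1=3 → after 1×micro: -5/2; S1 reads c0=1 → after 3×micro: 2 ⇒ (c0=-5/2, c1=2)
macro 3: S0 reads c1=2 → after 1×micro: -13/4; S1 reads c0=-5/2 → after 3×micro: 0 ⇒ (c0=-13/4, c1=0)
macro 4: S0 reads c1=0 → after 1×micro: -13/8; S1 reads c0=-13/4 → after 3×micro: 3 ⇒ (c0=-13/8, c1=3)
macro 5: S0 reads c1=3 → after 1×micro: -61/16; S1 reads c0=-13/8 → after 3×micro: 2 ⇒ (c0=-61/16, c1=2)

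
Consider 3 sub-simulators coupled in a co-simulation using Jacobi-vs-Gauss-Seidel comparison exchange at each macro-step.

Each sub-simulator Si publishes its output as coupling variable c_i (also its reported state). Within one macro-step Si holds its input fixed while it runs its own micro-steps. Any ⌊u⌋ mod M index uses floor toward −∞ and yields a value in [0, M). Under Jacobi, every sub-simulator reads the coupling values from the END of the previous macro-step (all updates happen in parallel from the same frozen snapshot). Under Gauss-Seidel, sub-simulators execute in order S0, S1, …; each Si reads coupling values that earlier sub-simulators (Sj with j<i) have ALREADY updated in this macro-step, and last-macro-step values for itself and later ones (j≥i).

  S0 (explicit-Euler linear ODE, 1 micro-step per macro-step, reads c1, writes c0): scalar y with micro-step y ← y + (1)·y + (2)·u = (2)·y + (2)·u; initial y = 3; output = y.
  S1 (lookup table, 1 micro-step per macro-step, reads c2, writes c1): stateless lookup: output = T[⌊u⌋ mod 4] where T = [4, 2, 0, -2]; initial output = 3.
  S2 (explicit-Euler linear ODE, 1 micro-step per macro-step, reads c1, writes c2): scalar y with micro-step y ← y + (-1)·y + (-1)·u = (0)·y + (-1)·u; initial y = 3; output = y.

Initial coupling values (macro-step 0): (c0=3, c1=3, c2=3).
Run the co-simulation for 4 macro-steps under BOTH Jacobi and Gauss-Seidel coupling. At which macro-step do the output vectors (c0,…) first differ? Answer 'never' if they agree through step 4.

[Jacobi] macro 1: S0 reads c1=3 → after 1×micro: 12; S1 reads c2=3 → after 1×micro: -2; S2 reads c1=3 → after 1×micro: -3 ⇒ (c0=12, c1=-2, c2=-3)
[Jacobi] macro 2: S0 reads c1=-2 → after 1×micro: 20; S1 reads c2=-3 → after 1×micro: 2; S2 reads c1=-2 → after 1×micro: 2 ⇒ (c0=20, c1=2, c2=2)
[Jacobi] macro 3: S0 reads c1=2 → after 1×micro: 44; S1 reads c2=2 → after 1×micro: 0; S2 reads c1=2 → after 1×micro: -2 ⇒ (c0=44, c1=0, c2=-2)
[Jacobi] macro 4: S0 reads c1=0 → after 1×micro: 88; S1 reads c2=-2 → after 1×micro: 0; S2 reads c1=0 → after 1×micro: 0 ⇒ (c0=88, c1=0, c2=0)
[Gauss-Seidel] macro 1: S0 reads c1=3 → after 1×micro: 12; S1 reads c2=3 → after 1×micro: -2; S2 reads c1=-2 → after 1×micro: 2 ⇒ (c0=12, c1=-2, c2=2)
[Gauss-Seidel] macro 2: S0 reads c1=-2 → after 1×micro: 20; S1 reads c2=2 → after 1×micro: 0; S2 reads c1=0 → after 1×micro: 0 ⇒ (c0=20, c1=0, c2=0)
[Gauss-Seidel] macro 3: S0 reads c1=0 → after 1×micro: 40; S1 reads c2=0 → after 1×micro: 4; S2 reads c1=4 → after 1×micro: -4 ⇒ (c0=40, c1=4, c2=-4)
[Gauss-Seidel] macro 4: S0 reads c1=4 → after 1×micro: 88; S1 reads c2=-4 → after 1×micro: 4; S2 reads c1=4 → after 1×micro: -4 ⇒ (c0=88, c1=4, c2=-4)

first divergence at macro-step: 1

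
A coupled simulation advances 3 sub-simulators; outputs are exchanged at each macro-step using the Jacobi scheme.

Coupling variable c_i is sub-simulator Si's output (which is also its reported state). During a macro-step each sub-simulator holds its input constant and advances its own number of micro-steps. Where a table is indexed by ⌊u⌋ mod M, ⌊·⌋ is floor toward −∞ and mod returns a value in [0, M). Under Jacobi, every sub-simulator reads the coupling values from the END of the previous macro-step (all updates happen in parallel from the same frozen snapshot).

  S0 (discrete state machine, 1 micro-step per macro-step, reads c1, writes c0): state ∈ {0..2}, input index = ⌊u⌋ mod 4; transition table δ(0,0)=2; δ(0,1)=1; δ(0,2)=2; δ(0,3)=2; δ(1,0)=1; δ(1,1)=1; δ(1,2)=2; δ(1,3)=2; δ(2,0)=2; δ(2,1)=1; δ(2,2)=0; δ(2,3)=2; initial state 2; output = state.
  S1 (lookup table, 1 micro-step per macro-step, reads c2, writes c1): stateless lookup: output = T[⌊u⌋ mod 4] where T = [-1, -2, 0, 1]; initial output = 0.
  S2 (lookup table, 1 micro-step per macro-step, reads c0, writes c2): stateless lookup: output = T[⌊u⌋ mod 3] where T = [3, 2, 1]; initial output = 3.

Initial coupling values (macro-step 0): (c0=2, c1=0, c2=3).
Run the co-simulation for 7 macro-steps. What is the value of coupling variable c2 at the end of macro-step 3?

macro 1: S0 reads c1=0 → after 1×micro: 2; S1 reads c2=3 → after 1×micro: 1; S2 reads c0=2 → after 1×micro: 1 ⇒ (c0=2, c1=1, c2=1)
macro 2: S0 reads c1=1 → after 1×micro: 1; S1 reads c2=1 → after 1×micro: -2; S2 reads c0=2 → after 1×micro: 1 ⇒ (c0=1, c1=-2, c2=1)
macro 3: S0 reads c1=-2 → after 1×micro: 2; S1 reads c2=1 → after 1×micro: -2; S2 reads c0=1 → after 1×micro: 2 ⇒ (c0=2, c1=-2, c2=2)
macro 4: S0 reads c1=-2 → after 1×micro: 0; S1 reads c2=2 → after 1×micro: 0; S2 reads c0=2 → after 1×micro: 1 ⇒ (c0=0, c1=0, c2=1)
macro 5: S0 reads c1=0 → after 1×micro: 2; S1 reads c2=1 → after 1×micro: -2; S2 reads c0=0 → after 1×micro: 3 ⇒ (c0=2, c1=-2, c2=3)
macro 6: S0 reads c1=-2 → after 1×micro: 0; S1 reads c2=3 → after 1×micro: 1; S2 reads c0=2 → after 1×micro: 1 ⇒ (c0=0, c1=1, c2=1)
macro 7: S0 reads c1=1 → after 1×micro: 1; S1 reads c2=1 → after 1×micro: -2; S2 reads c0=0 → after 1×micro: 3 ⇒ (c0=1, c1=-2, c2=3)

c2 at macro-step 3 = 2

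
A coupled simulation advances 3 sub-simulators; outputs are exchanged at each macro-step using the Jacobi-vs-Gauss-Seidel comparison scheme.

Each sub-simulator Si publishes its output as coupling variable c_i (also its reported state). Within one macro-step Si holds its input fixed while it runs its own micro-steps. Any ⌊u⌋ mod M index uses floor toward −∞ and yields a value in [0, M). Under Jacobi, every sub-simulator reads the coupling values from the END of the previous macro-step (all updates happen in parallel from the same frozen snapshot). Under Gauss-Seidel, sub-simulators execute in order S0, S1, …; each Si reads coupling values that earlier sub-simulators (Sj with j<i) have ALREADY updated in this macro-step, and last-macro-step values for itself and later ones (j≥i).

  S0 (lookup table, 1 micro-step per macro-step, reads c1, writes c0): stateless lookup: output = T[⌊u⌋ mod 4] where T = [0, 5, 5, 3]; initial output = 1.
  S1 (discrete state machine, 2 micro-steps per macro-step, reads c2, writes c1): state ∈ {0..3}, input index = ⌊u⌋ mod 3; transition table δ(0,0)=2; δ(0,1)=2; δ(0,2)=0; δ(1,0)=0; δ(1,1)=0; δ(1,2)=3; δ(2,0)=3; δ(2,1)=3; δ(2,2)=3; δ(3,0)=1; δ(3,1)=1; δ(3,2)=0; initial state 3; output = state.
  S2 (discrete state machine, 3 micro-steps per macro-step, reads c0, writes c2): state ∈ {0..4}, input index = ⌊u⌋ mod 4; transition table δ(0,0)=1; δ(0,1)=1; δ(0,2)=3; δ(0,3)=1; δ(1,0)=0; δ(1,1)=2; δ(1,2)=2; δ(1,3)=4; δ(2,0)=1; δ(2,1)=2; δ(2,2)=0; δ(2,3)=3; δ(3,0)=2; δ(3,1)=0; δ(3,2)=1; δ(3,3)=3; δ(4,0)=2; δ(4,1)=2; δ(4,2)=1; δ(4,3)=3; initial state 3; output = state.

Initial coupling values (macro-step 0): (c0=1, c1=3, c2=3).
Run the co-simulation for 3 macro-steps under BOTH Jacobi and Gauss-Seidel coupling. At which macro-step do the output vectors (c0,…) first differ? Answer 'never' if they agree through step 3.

first divergence at macro-step: 1

[Jacobi] macro 1: S0 reads c1=3 → after 1×micro: 3; S1 reads c2=3 → after 2×micro: 0; S2 reads c0=1 → after 3×micro: 2 ⇒ (c0=3, c1=0, c2=2)
[Jacobi] macro 2: S0 reads c1=0 → after 1×micro: 0; S1 reads c2=2 → after 2×micro: 0; S2 reads c0=3 → after 3×micro: 3 ⇒ (c0=0, c1=0, c2=3)
[Jacobi] macro 3: S0 reads c1=0 → after 1×micro: 0; S1 reads c2=3 → after 2×micro: 3; S2 reads c0=0 → after 3×micro: 0 ⇒ (c0=0, c1=3, c2=0)
[Gauss-Seidel] macro 1: S0 reads c1=3 → after 1×micro: 3; S1 reads c2=3 → after 2×micro: 0; S2 reads c0=3 → after 3×micro: 3 ⇒ (c0=3, c1=0, c2=3)
[Gauss-Seidel] macro 2: S0 reads c1=0 → after 1×micro: 0; S1 reads c2=3 → after 2×micro: 3; S2 reads c0=0 → after 3×micro: 0 ⇒ (c0=0, c1=3, c2=0)
[Gauss-Seidel] macro 3: S0 reads c1=3 → after 1×micro: 3; S1 reads c2=0 → after 2×micro: 0; S2 reads c0=3 → after 3×micro: 3 ⇒ (c0=3, c1=0, c2=3)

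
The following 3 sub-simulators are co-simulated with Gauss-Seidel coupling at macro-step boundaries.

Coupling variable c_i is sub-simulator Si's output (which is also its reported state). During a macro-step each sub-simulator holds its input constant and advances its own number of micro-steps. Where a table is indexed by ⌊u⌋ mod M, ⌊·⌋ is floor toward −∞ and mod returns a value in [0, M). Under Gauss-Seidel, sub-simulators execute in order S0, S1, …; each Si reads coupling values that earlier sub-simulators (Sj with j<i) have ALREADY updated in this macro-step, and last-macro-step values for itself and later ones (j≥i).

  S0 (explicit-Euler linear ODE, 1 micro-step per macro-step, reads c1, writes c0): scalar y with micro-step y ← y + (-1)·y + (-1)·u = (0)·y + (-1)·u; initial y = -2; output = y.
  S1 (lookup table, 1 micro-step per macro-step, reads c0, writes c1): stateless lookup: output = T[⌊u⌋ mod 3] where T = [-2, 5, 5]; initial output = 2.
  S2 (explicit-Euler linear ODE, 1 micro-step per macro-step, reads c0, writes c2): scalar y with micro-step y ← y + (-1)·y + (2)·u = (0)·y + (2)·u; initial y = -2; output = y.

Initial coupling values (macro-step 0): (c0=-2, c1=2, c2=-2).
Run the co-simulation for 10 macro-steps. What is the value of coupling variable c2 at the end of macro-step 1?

c2 at macro-step 1 = -4

macro 1: S0 reads c1=2 → after 1×micro: -2; S1 reads c0=-2 → after 1×micro: 5; S2 reads c0=-2 → after 1×micro: -4 ⇒ (c0=-2, c1=5, c2=-4)
macro 2: S0 reads c1=5 → after 1×micro: -5; S1 reads c0=-5 → after 1×micro: 5; S2 reads c0=-5 → after 1×micro: -10 ⇒ (c0=-5, c1=5, c2=-10)
macro 3: S0 reads c1=5 → after 1×micro: -5; S1 reads c0=-5 → after 1×micro: 5; S2 reads c0=-5 → after 1×micro: -10 ⇒ (c0=-5, c1=5, c2=-10)
macro 4: S0 reads c1=5 → after 1×micro: -5; S1 reads c0=-5 → after 1×micro: 5; S2 reads c0=-5 → after 1×micro: -10 ⇒ (c0=-5, c1=5, c2=-10)
macro 5: S0 reads c1=5 → after 1×micro: -5; S1 reads c0=-5 → after 1×micro: 5; S2 reads c0=-5 → after 1×micro: -10 ⇒ (c0=-5, c1=5, c2=-10)
macro 6: S0 reads c1=5 → after 1×micro: -5; S1 reads c0=-5 → after 1×micro: 5; S2 reads c0=-5 → after 1×micro: -10 ⇒ (c0=-5, c1=5, c2=-10)
macro 7: S0 reads c1=5 → after 1×micro: -5; S1 reads c0=-5 → after 1×micro: 5; S2 reads c0=-5 → after 1×micro: -10 ⇒ (c0=-5, c1=5, c2=-10)
macro 8: S0 reads c1=5 → after 1×micro: -5; S1 reads c0=-5 → after 1×micro: 5; S2 reads c0=-5 → after 1×micro: -10 ⇒ (c0=-5, c1=5, c2=-10)
macro 9: S0 reads c1=5 → after 1×micro: -5; S1 reads c0=-5 → after 1×micro: 5; S2 reads c0=-5 → after 1×micro: -10 ⇒ (c0=-5, c1=5, c2=-10)
macro 10: S0 reads c1=5 → after 1×micro: -5; S1 reads c0=-5 → after 1×micro: 5; S2 reads c0=-5 → after 1×micro: -10 ⇒ (c0=-5, c1=5, c2=-10)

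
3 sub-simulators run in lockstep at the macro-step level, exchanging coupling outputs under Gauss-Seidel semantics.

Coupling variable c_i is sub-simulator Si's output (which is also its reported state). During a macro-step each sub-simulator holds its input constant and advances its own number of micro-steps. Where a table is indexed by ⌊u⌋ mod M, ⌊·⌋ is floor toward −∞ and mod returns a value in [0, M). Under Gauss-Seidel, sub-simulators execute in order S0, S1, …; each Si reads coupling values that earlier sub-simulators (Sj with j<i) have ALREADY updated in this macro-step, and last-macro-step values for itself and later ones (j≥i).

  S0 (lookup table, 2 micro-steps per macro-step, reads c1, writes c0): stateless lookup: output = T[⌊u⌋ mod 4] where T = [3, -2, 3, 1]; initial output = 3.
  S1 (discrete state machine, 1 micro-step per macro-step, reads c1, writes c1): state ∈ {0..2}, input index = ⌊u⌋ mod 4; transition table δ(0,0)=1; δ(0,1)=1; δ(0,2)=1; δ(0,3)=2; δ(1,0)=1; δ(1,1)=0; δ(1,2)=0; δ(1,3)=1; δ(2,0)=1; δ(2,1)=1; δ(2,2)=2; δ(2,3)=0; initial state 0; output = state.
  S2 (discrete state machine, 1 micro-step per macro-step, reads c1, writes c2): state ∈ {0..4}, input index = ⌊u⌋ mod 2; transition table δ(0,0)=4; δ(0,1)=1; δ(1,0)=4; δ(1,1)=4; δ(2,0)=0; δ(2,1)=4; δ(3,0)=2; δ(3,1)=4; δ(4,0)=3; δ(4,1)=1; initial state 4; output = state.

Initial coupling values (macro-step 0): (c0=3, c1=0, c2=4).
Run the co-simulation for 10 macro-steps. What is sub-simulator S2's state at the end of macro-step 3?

macro 1: S0 reads c1=0 → after 2×micro: 3; S1 reads c1=0 → after 1×micro: 1; S2 reads c1=1 → after 1×micro: 1 ⇒ (c0=3, c1=1, c2=1)
macro 2: S0 reads c1=1 → after 2×micro: -2; S1 reads c1=1 → after 1×micro: 0; S2 reads c1=0 → after 1×micro: 4 ⇒ (c0=-2, c1=0, c2=4)
macro 3: S0 reads c1=0 → after 2×micro: 3; S1 reads c1=0 → after 1×micro: 1; S2 reads c1=1 → after 1×micro: 1 ⇒ (c0=3, c1=1, c2=1)
macro 4: S0 reads c1=1 → after 2×micro: -2; S1 reads c1=1 → after 1×micro: 0; S2 reads c1=0 → after 1×micro: 4 ⇒ (c0=-2, c1=0, c2=4)
macro 5: S0 reads c1=0 → after 2×micro: 3; S1 reads c1=0 → after 1×micro: 1; S2 reads c1=1 → after 1×micro: 1 ⇒ (c0=3, c1=1, c2=1)
macro 6: S0 reads c1=1 → after 2×micro: -2; S1 reads c1=1 → after 1×micro: 0; S2 reads c1=0 → after 1×micro: 4 ⇒ (c0=-2, c1=0, c2=4)
macro 7: S0 reads c1=0 → after 2×micro: 3; S1 reads c1=0 → after 1×micro: 1; S2 reads c1=1 → after 1×micro: 1 ⇒ (c0=3, c1=1, c2=1)
macro 8: S0 reads c1=1 → after 2×micro: -2; S1 reads c1=1 → after 1×micro: 0; S2 reads c1=0 → after 1×micro: 4 ⇒ (c0=-2, c1=0, c2=4)
macro 9: S0 reads c1=0 → after 2×micro: 3; S1 reads c1=0 → after 1×micro: 1; S2 reads c1=1 → after 1×micro: 1 ⇒ (c0=3, c1=1, c2=1)
macro 10: S0 reads c1=1 → after 2×micro: -2; S1 reads c1=1 → after 1×micro: 0; S2 reads c1=0 → after 1×micro: 4 ⇒ (c0=-2, c1=0, c2=4)

S2 state at macro-step 3 = 1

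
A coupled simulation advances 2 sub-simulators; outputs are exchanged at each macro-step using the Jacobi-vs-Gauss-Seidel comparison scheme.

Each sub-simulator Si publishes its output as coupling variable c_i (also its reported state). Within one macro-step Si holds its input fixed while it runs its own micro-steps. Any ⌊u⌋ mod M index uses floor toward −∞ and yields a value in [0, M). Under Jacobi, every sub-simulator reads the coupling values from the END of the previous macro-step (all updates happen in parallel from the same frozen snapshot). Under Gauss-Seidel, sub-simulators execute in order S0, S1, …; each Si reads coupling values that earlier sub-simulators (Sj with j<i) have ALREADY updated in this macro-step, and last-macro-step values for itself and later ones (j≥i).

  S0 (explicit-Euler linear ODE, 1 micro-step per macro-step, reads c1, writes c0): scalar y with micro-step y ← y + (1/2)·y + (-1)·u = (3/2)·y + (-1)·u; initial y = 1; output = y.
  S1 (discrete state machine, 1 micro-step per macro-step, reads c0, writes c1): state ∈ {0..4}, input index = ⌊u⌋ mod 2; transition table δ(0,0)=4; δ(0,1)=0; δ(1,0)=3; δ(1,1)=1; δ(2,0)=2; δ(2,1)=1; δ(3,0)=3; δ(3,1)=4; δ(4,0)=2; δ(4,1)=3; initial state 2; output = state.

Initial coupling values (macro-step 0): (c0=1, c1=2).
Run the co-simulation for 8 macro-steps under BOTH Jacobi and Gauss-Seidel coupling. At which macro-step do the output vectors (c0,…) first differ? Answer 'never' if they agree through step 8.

[Jacobi] macro 1: S0 reads c1=2 → after 1×micro: -1/2; S1 reads c0=1 → after 1×micro: 1 ⇒ (c0=-1/2, c1=1)
[Jacobi] macro 2: S0 reads c1=1 → after 1×micro: -7/4; S1 reads c0=-1/2 → after 1×micro: 1 ⇒ (c0=-7/4, c1=1)
[Jacobi] macro 3: S0 reads c1=1 → after 1×micro: -29/8; S1 reads c0=-7/4 → after 1×micro: 3 ⇒ (c0=-29/8, c1=3)
[Jacobi] macro 4: S0 reads c1=3 → after 1×micro: -135/16; S1 reads c0=-29/8 → after 1×micro: 3 ⇒ (c0=-135/16, c1=3)
[Jacobi] macro 5: S0 reads c1=3 → after 1×micro: -501/32; S1 reads c0=-135/16 → after 1×micro: 4 ⇒ (c0=-501/32, c1=4)
[Jacobi] macro 6: S0 reads c1=4 → after 1×micro: -1759/64; S1 reads c0=-501/32 → after 1×micro: 2 ⇒ (c0=-1759/64, c1=2)
[Jacobi] macro 7: S0 reads c1=2 → after 1×micro: -5533/128; S1 reads c0=-1759/64 → after 1×micro: 2 ⇒ (c0=-5533/128, c1=2)
[Jacobi] macro 8: S0 reads c1=2 → after 1×micro: -17111/256; S1 reads c0=-5533/128 → after 1×micro: 2 ⇒ (c0=-17111/256, c1=2)
[Gauss-Seidel] macro 1: S0 reads c1=2 → after 1×micro: -1/2; S1 reads c0=-1/2 → after 1×micro: 1 ⇒ (c0=-1/2, c1=1)
[Gauss-Seidel] macro 2: S0 reads c1=1 → after 1×micro: -7/4; S1 reads c0=-7/4 → after 1×micro: 3 ⇒ (c0=-7/4, c1=3)
[Gauss-Seidel] macro 3: S0 reads c1=3 → after 1×micro: -45/8; S1 reads c0=-45/8 → after 1×micro: 3 ⇒ (c0=-45/8, c1=3)
[Gauss-Seidel] macro 4: S0 reads c1=3 → after 1×micro: -183/16; S1 reads c0=-183/16 → after 1×micro: 3 ⇒ (c0=-183/16, c1=3)
[Gauss-Seidel] macro 5: S0 reads c1=3 → after 1×micro: -645/32; S1 reads c0=-645/32 → after 1×micro: 4 ⇒ (c0=-645/32, c1=4)
[Gauss-Seidel] macro 6: S0 reads c1=4 → after 1×micro: -2191/64; S1 reads c0=-2191/64 → after 1×micro: 3 ⇒ (c0=-2191/64, c1=3)
[Gauss-Seidel] macro 7: S0 reads c1=3 → after 1×micro: -6957/128; S1 reads c0=-6957/128 → after 1×micro: 4 ⇒ (c0=-6957/128, c1=4)
[Gauss-Seidel] macro 8: S0 reads c1=4 → after 1×micro: -21895/256; S1 reads c0=-21895/256 → after 1×micro: 2 ⇒ (c0=-21895/256, c1=2)

first divergence at macro-step: 2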